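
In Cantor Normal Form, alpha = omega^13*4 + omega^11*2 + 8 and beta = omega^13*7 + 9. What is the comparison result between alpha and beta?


Compare term by term from highest exponent:
alpha = omega^13*4 + omega^11*2 + 8
beta = omega^13*7 + 9
Term 1: alpha has omega^13*4, beta has omega^13*7
Term 2: alpha has omega^11*2, beta has omega^0*9
Term 3: alpha has omega^0*8, beta has omega^0*0
Result: alpha < beta

alpha < beta


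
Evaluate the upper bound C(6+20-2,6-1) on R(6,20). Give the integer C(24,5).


R(6,20) <= C(6+20-2, 6-1) = C(24, 5)
C(24, 5) = 24! / (5! * 19!)
= 42504

42504


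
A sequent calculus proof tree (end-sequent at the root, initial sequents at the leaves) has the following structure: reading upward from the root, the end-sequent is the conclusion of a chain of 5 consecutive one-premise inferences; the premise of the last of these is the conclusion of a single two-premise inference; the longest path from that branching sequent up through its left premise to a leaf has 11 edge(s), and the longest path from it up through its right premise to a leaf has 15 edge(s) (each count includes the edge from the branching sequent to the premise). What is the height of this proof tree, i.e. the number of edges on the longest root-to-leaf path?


Longest path through the left premise: 11 edges (measured from the branching sequent)
Longest path through the right premise: 15 edges
Height of the subtree rooted at the branching sequent: max(11, 15) = 15
The branching sequent sits 5 edges above the root (the chain of one-premise inferences), so height = 15 + 5 = 20

20


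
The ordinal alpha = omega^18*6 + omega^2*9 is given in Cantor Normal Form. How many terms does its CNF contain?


CNF: omega^18*6 + omega^2*9
Count the summands separated by '+':
  term 1: omega^18*6
  term 2: omega^2*9
Total terms = 2

2


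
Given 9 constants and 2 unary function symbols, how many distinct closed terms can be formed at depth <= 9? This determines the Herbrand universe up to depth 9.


Herbrand terms by depth:
Depth 0: 9 constants
Depth 1: 18 new terms (running total: 27)
Depth 2: 36 new terms (running total: 63)
Depth 3: 72 new terms (running total: 135)
Depth 4: 144 new terms (running total: 279)
Depth 5: 288 new terms (running total: 567)
Depth 6: 576 new terms (running total: 1143)
Depth 7: 1152 new terms (running total: 2295)
Depth 8: 2304 new terms (running total: 4599)
Depth 9: 4608 new terms (running total: 9207)
Total distinct ground terms = 9207

9207


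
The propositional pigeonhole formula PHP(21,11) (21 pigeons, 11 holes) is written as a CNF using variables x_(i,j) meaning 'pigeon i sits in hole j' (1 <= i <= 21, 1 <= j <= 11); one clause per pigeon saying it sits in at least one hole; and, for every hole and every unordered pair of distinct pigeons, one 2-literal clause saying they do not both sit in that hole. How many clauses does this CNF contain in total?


PHP(21,11): 21 pigeons, 11 holes, 21*11 = 231 variables.
- pigeon clauses: one per pigeon -> 21 clauses
- hole clauses: 11 holes * C(21,2) = 11 * 210 -> 2310 clauses
Total clauses = 21 + 2310 = 2331

2331


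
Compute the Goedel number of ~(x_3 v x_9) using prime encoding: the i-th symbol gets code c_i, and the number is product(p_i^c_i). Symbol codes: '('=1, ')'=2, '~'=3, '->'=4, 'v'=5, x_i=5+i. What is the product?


Formula: ~(x_3 v x_9)
Symbol codes: [3, 1, 8, 5, 14, 2]
Primes: [2, 3, 5, 7, 11, 13]
p_1^3 = 2^3 = 8
p_2^1 = 3^1 = 3
p_3^8 = 5^8 = 390625
p_4^5 = 7^5 = 16807
p_5^14 = 11^14 = 379749833583241
p_6^2 = 13^2 = 169
Product = 10112202858400001449715625000

10112202858400001449715625000


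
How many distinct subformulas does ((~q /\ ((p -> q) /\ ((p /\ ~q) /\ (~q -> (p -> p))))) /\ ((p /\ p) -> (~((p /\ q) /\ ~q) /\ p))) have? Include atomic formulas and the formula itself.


Formula: ((~q /\ ((p -> q) /\ ((p /\ ~q) /\ (~q -> (p -> p))))) /\ ((p /\ p) -> (~((p /\ q) /\ ~q) /\ p)))
Subformulas found:
  1. q
  2. p
  3. ~q
  4. (p /\ q)
  5. (p -> p)
  6. (p /\ p)
  7. (p -> q)
  8. (p /\ ~q)
  9. ((p /\ q) /\ ~q)
  10. (~q -> (p -> p))
  11. ~((p /\ q) /\ ~q)
  12. (~((p /\ q) /\ ~q) /\ p)
  13. ((p /\ ~q) /\ (~q -> (p -> p)))
  14. ((p /\ p) -> (~((p /\ q) /\ ~q) /\ p))
  15. ((p -> q) /\ ((p /\ ~q) /\ (~q -> (p -> p))))
  16. (~q /\ ((p -> q) /\ ((p /\ ~q) /\ (~q -> (p -> p)))))
  17. ((~q /\ ((p -> q) /\ ((p /\ ~q) /\ (~q -> (p -> p))))) /\ ((p /\ p) -> (~((p /\ q) /\ ~q) /\ p)))
Total distinct subformulas = 17

17


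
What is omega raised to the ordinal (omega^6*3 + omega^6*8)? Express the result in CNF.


omega^(omega^6*3 + omega^6*8):
Both terms of the exponent have the same exponent 6, so they merge: omega^6*3 + omega^6*8 = omega^6*(3+8) = omega^6*11.
omega raised to a CNF ordinal is a single CNF term: Result = omega^(omega^6*11)

omega^(omega^6*11)


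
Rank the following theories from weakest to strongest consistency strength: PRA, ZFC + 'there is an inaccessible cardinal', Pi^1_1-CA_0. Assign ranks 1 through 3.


Ordering by consistency strength:
1. PRA
2. Pi^1_1-CA_0
3. ZFC + 'there is an inaccessible cardinal'


PRA=1, ZFC + 'there is an inaccessible cardinal'=3, Pi^1_1-CA_0=2


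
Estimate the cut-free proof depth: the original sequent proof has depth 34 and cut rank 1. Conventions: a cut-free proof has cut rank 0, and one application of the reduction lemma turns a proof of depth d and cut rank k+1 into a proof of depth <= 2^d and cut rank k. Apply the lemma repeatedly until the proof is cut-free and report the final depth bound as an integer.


Each rank reduction sends depth d to at most 2^d; cut rank r needs r reductions.
2_0(34) = 34
2_1(34) = 2^34 = 17179869184
Cut-free depth bound = 17179869184

17179869184


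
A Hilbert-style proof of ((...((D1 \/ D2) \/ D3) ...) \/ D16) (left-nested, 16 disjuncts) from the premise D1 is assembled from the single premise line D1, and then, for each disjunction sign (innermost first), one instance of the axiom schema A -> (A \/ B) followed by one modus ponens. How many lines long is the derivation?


Building the left-nested 16-ary disjunction from D1:
- 1 premise line (D1)
- 16 disjuncts means 15 disjunction signs; each needs 1 axiom instance + 1 MP = 2 lines: 2 * 15 = 30
Total = 1 + 30 = 31 lines.

31


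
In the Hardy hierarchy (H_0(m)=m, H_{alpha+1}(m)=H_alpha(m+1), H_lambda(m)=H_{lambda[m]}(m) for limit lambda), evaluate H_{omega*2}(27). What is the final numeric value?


H_{omega*2}(27):
For the Hardy hierarchy, H_{omega*k}(n) = 2^k * n.
2^2 = 4.
4 * 27 = 108

108


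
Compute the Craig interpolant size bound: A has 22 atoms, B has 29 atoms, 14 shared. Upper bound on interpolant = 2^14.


Shared atoms = 14
Craig interpolant size bound = 2^14
= 16384

16384


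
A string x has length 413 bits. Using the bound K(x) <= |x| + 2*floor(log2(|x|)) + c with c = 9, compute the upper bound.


floor(log2(413)) = 8
2 * 8 = 16
K(x) <= 413 + 16 + 9 = 438

438


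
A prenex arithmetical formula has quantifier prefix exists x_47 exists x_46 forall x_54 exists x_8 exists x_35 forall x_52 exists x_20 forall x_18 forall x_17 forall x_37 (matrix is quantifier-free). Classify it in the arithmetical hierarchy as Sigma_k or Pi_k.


Leading quantifier is exists, so the class is Sigma.
Number of quantifier blocks = alternations + 1 = 5 + 1 = 6.
Classification: Sigma_6

Sigma_6


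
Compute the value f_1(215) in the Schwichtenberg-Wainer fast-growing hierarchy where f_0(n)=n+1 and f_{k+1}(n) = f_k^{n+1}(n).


f_1(215) = f_0^216(215)
f_0 adds 1 each time, applied 216 times.
f_1(215) = 215 + 216 = 431

431


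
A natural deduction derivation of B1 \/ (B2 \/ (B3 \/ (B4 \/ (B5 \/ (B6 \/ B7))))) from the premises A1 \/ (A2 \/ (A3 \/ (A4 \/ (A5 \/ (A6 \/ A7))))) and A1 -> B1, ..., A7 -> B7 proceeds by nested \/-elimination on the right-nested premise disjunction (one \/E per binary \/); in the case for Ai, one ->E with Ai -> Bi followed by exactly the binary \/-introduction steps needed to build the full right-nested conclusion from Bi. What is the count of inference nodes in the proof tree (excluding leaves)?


Constructive dilemma with 7 branches, all disjunctions right-nested:
- \/E: the premise has 6 binary \/, each eliminated once: 6 nodes.
- ->E: one per case (Ai with Ai -> Bi gives Bi): 7 nodes.
- \/I: in case i < n, Bi needs 1 step to form Bi \/ (B(i+1) \/ ...) and then i-1 steps to prepend B(i-1), ..., B1, i.e. i steps; in case i = n, B7 needs 6 prepend steps.
  \/I total = (1 + 2 + ... + 6) + 6 = 21 + 6 = 27 nodes.
Total = 6 + 7 + 27 = 40

40


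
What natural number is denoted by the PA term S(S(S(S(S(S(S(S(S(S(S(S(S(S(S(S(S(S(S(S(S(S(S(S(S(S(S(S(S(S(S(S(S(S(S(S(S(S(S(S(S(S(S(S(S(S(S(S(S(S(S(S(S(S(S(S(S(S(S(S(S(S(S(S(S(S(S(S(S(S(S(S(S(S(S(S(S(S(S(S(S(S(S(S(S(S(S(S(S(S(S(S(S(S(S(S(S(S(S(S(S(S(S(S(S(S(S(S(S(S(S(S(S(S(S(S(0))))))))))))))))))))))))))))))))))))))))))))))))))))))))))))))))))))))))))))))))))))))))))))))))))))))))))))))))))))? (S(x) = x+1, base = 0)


Counting successors applied to 0:
116 applications of S to 0 = 116

116


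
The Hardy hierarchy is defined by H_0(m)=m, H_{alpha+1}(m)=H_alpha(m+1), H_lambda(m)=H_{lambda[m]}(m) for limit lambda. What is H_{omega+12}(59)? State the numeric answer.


H_{omega+12}(59):
Unwind the 12 successor steps: H_{omega+12}(59) = H_omega(59+12) = H_omega(71).
H_omega(m) = H_m(m) = m + m = 2m.
Result = 2 * 71 = 142

142


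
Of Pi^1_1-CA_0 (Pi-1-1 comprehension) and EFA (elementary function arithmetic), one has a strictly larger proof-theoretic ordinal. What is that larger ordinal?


Proof-theoretic ordinal of Pi^1_1-CA_0 (Pi-1-1 comprehension): psi_0(Omega_omega)
Proof-theoretic ordinal of EFA (elementary function arithmetic): omega^3
Comparing: omega^3 < psi_0(Omega_omega).
The larger ordinal is psi_0(Omega_omega) (from Pi^1_1-CA_0 (Pi-1-1 comprehension)).

psi_0(Omega_omega)


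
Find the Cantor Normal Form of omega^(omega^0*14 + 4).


omega^(omega^0*14 + 4):
omega^0 = 1, so the exponent is 14 + 4 = 18 (finite ordinal addition).
Result = omega^18, already a single CNF term.

omega^18


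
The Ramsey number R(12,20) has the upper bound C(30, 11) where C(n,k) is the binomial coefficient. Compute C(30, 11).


R(12,20) <= C(12+20-2, 12-1) = C(30, 11)
C(30, 11) = 30! / (11! * 19!)
= 54627300

54627300


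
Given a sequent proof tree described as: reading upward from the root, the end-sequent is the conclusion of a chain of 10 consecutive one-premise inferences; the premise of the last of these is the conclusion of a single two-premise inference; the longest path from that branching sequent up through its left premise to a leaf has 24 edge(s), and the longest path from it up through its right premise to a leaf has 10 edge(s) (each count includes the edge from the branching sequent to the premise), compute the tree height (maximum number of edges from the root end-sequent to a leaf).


Longest path through the left premise: 24 edges (measured from the branching sequent)
Longest path through the right premise: 10 edges
Height of the subtree rooted at the branching sequent: max(24, 10) = 24
The branching sequent sits 10 edges above the root (the chain of one-premise inferences), so height = 24 + 10 = 34

34


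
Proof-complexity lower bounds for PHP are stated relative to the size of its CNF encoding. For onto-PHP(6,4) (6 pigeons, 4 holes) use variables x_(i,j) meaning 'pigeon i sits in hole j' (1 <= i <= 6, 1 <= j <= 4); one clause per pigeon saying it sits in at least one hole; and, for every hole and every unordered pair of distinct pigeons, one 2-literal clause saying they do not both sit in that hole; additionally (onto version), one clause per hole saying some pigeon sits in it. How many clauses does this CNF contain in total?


onto-PHP(6,4): 6 pigeons, 4 holes, 6*4 = 24 variables.
- pigeon clauses: one per pigeon -> 6 clauses
- hole clauses: 4 holes * C(6,2) = 4 * 15 -> 60 clauses
- onto clauses: one per hole -> 4 clauses
Total clauses = 6 + 60 + 4 = 70

70


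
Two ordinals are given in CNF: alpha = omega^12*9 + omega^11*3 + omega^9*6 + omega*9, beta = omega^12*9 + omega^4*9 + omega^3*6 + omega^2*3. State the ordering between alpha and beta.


Compare term by term from highest exponent:
alpha = omega^12*9 + omega^11*3 + omega^9*6 + omega*9
beta = omega^12*9 + omega^4*9 + omega^3*6 + omega^2*3
Term 1: alpha has omega^12*9, beta has omega^12*9
Term 2: alpha has omega^11*3, beta has omega^4*9
Term 3: alpha has omega^9*6, beta has omega^3*6
Term 4: alpha has omega^1*9, beta has omega^2*3
Result: alpha > beta

alpha > beta


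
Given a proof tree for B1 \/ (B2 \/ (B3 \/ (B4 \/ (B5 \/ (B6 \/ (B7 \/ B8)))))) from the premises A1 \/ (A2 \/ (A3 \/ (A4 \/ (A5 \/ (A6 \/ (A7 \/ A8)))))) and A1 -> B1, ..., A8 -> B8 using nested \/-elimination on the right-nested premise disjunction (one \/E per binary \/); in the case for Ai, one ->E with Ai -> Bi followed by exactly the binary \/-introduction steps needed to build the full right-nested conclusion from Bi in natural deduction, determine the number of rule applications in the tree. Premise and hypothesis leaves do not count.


Constructive dilemma with 8 branches, all disjunctions right-nested:
- \/E: the premise has 7 binary \/, each eliminated once: 7 nodes.
- ->E: one per case (Ai with Ai -> Bi gives Bi): 8 nodes.
- \/I: in case i < n, Bi needs 1 step to form Bi \/ (B(i+1) \/ ...) and then i-1 steps to prepend B(i-1), ..., B1, i.e. i steps; in case i = n, B8 needs 7 prepend steps.
  \/I total = (1 + 2 + ... + 7) + 7 = 28 + 7 = 35 nodes.
Total = 7 + 8 + 35 = 50

50


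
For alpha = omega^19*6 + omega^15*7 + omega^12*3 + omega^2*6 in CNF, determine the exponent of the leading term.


CNF: omega^19*6 + omega^15*7 + omega^12*3 + omega^2*6
The leading term is omega^19*6, which has exponent 19.

19


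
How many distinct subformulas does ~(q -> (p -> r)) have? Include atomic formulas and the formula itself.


Formula: ~(q -> (p -> r))
Subformulas found:
  1. q
  2. r
  3. p
  4. (p -> r)
  5. (q -> (p -> r))
  6. ~(q -> (p -> r))
Total distinct subformulas = 6

6


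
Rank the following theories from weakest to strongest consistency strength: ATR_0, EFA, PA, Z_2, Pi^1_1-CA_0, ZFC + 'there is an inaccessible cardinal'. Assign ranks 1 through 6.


Ordering by consistency strength:
1. EFA
2. PA
3. ATR_0
4. Pi^1_1-CA_0
5. Z_2
6. ZFC + 'there is an inaccessible cardinal'


ATR_0=3, EFA=1, PA=2, Z_2=5, Pi^1_1-CA_0=4, ZFC + 'there is an inaccessible cardinal'=6


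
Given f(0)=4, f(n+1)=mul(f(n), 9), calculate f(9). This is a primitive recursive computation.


f(0) = 4
f(1) = mul(f(0), 9) = mul(4, 9) = 36
f(2) = mul(f(1), 9) = mul(36, 9) = 324
f(3) = mul(f(2), 9) = mul(324, 9) = 2916
f(4) = mul(f(3), 9) = mul(2916, 9) = 26244
f(5) = mul(f(4), 9) = mul(26244, 9) = 236196
f(6) = mul(f(5), 9) = mul(236196, 9) = 2125764
f(7) = mul(f(6), 9) = mul(2125764, 9) = 19131876
f(8) = mul(f(7), 9) = mul(19131876, 9) = 172186884
f(9) = mul(f(8), 9) = mul(172186884, 9) = 1549681956


1549681956


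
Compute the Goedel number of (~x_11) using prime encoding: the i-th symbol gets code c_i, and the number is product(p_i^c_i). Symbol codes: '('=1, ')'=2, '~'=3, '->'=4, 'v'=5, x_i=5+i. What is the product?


Formula: (~x_11)
Symbol codes: [1, 3, 16, 2]
Primes: [2, 3, 5, 7]
p_1^1 = 2^1 = 2
p_2^3 = 3^3 = 27
p_3^16 = 5^16 = 152587890625
p_4^2 = 7^2 = 49
Product = 403747558593750

403747558593750


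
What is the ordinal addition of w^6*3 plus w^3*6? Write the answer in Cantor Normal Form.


Ordinal addition w^6*3 + w^3*6:
Leading exponent of alpha (6) > leading exponent of beta (3).
Since alpha's term has higher exponent than beta's leading term,
the sum is simply alpha followed by beta.
Result = w^6*3 + w^3*6

w^6*3 + w^3*6


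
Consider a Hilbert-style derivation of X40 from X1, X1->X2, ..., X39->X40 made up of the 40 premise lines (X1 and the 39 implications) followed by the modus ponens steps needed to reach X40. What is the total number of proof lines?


We have 40 premise lines: X1 and 39 implications.
Each implication is detached once by MP, giving 39 MP lines.
40 premise lines + 39 MP lines = 79 total lines.

79


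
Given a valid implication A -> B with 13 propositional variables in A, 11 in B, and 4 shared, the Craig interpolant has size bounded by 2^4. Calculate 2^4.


Shared atoms = 4
Craig interpolant size bound = 2^4
= 16

16


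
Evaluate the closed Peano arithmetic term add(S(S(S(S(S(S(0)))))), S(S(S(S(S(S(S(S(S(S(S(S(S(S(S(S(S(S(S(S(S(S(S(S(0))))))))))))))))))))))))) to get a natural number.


add(S^6(0), S^24(0)):
S^6(0) = 6
S^24(0) = 24
6 + 24 = 30

30


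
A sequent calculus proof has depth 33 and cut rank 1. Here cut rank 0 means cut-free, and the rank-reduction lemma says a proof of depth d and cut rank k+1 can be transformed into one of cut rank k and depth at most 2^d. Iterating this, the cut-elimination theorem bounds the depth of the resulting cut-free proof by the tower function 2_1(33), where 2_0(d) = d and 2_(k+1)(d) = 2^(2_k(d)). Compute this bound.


Each rank reduction sends depth d to at most 2^d; cut rank r needs r reductions.
2_0(33) = 33
2_1(33) = 2^33 = 8589934592
Cut-free depth bound = 8589934592

8589934592


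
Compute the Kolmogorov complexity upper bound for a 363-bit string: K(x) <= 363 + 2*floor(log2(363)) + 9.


floor(log2(363)) = 8
2 * 8 = 16
K(x) <= 363 + 16 + 9 = 388

388


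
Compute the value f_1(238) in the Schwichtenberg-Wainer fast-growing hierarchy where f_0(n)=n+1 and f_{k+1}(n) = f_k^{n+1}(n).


f_1(238) = f_0^239(238)
f_0 adds 1 each time, applied 239 times.
f_1(238) = 238 + 239 = 477

477


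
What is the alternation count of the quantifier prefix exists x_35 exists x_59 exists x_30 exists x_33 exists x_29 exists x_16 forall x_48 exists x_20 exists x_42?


Walk the prefix and count type changes:
  position 1: exists -> exists
  position 2: exists -> exists
  position 3: exists -> exists
  position 4: exists -> exists
  position 5: exists -> exists
  position 6: exists -> forall <-- alternation
  position 7: forall -> exists <-- alternation
  position 8: exists -> exists
Total alternations = 2

2


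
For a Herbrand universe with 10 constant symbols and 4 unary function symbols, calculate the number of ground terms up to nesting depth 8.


Herbrand terms by depth:
Depth 0: 10 constants
Depth 1: 40 new terms (running total: 50)
Depth 2: 160 new terms (running total: 210)
Depth 3: 640 new terms (running total: 850)
Depth 4: 2560 new terms (running total: 3410)
Depth 5: 10240 new terms (running total: 13650)
Depth 6: 40960 new terms (running total: 54610)
Depth 7: 163840 new terms (running total: 218450)
Depth 8: 655360 new terms (running total: 873810)
Total distinct ground terms = 873810

873810


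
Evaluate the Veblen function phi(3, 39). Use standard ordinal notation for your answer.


phi(3, 39):
phi(3, beta) = eta_beta (the beta-th eta number, fixed point of zeta).
phi(3, 39) = eta_39

eta_39


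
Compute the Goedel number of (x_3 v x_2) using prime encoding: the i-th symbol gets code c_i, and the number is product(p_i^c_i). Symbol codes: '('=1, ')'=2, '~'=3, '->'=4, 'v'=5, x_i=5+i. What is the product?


Formula: (x_3 v x_2)
Symbol codes: [1, 8, 5, 7, 2]
Primes: [2, 3, 5, 7, 11]
p_1^1 = 2^1 = 2
p_2^8 = 3^8 = 6561
p_3^5 = 5^5 = 3125
p_4^7 = 7^7 = 823543
p_5^2 = 11^2 = 121
Product = 4086219627393750

4086219627393750


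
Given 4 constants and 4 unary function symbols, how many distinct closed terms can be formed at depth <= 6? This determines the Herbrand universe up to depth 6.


Herbrand terms by depth:
Depth 0: 4 constants
Depth 1: 16 new terms (running total: 20)
Depth 2: 64 new terms (running total: 84)
Depth 3: 256 new terms (running total: 340)
Depth 4: 1024 new terms (running total: 1364)
Depth 5: 4096 new terms (running total: 5460)
Depth 6: 16384 new terms (running total: 21844)
Total distinct ground terms = 21844

21844


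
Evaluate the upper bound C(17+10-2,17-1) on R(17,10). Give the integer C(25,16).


R(17,10) <= C(17+10-2, 17-1) = C(25, 16)
C(25, 16) = 25! / (16! * 9!)
= 2042975

2042975


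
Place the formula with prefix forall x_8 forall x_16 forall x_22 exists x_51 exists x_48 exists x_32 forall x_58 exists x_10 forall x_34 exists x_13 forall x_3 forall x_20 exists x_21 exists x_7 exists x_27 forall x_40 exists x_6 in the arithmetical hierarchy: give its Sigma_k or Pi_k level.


Leading quantifier is forall, so the class is Pi.
Number of quantifier blocks = alternations + 1 = 9 + 1 = 10.
Classification: Pi_10

Pi_10


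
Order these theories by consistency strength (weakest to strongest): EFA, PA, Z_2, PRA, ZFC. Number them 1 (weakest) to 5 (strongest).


Ordering by consistency strength:
1. EFA
2. PRA
3. PA
4. Z_2
5. ZFC


EFA=1, PA=3, Z_2=4, PRA=2, ZFC=5


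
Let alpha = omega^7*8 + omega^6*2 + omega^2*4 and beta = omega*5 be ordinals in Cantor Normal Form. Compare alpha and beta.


Compare term by term from highest exponent:
alpha = omega^7*8 + omega^6*2 + omega^2*4
beta = omega*5
Term 1: alpha has omega^7*8, beta has omega^1*5
Term 2: alpha has omega^6*2, beta has omega^0*0
Term 3: alpha has omega^2*4, beta has omega^0*0
Result: alpha > beta

alpha > beta


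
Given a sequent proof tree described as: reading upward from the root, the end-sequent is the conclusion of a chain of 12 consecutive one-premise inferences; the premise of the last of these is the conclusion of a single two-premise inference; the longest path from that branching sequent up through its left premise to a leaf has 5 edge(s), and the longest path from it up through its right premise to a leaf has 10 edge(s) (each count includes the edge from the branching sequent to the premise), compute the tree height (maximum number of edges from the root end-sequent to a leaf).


Longest path through the left premise: 5 edges (measured from the branching sequent)
Longest path through the right premise: 10 edges
Height of the subtree rooted at the branching sequent: max(5, 10) = 10
The branching sequent sits 12 edges above the root (the chain of one-premise inferences), so height = 10 + 12 = 22

22


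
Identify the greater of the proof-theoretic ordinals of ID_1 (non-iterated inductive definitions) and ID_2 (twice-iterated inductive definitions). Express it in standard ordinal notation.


Proof-theoretic ordinal of ID_1 (non-iterated inductive definitions): psi_0(epsilon_{Omega+1})
Proof-theoretic ordinal of ID_2 (twice-iterated inductive definitions): psi_0(epsilon_{Omega_2+1})
Comparing: psi_0(epsilon_{Omega+1}) < psi_0(epsilon_{Omega_2+1}).
The larger ordinal is psi_0(epsilon_{Omega_2+1}) (from ID_2 (twice-iterated inductive definitions)).

psi_0(epsilon_{Omega_2+1})


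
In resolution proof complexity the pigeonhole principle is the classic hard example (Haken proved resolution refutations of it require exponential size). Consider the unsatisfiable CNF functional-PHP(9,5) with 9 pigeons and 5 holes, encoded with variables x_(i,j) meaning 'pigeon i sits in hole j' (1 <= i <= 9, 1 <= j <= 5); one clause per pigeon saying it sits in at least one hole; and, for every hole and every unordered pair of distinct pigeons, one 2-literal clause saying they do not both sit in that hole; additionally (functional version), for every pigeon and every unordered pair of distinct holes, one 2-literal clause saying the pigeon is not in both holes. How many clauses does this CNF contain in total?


functional-PHP(9,5): 9 pigeons, 5 holes, 9*5 = 45 variables.
- pigeon clauses: one per pigeon -> 9 clauses
- hole clauses: 5 holes * C(9,2) = 5 * 36 -> 180 clauses
- functional clauses: 9 pigeons * C(5,2) = 9 * 10 -> 90 clauses
Total clauses = 9 + 180 + 90 = 279

279


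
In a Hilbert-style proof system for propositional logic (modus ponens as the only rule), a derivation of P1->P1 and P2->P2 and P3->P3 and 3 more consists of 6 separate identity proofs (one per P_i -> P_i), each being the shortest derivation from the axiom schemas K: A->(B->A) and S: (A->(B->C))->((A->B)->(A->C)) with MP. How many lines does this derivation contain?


The shortest proof of A->A from K and S in the Hilbert calculus has exactly 5 lines:
(1) K instance A->((A->A)->A), (2) S instance, (3) MP on 1,2, (4) K instance A->(A->A), (5) MP on 3,4.
For 6 independent identities: 6 * 5 = 30 lines total.

30


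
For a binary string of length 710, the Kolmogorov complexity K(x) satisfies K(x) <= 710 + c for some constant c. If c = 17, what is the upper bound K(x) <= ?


K(x) <= |x| + c = 710 + 17 = 727

727


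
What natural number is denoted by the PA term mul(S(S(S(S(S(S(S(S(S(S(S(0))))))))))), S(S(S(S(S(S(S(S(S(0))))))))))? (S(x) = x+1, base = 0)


mul(S^11(0), S^9(0)):
S^11(0) = 11
S^9(0) = 9
11 * 9 = 99

99


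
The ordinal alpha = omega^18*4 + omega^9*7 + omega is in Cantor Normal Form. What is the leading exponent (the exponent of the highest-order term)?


CNF: omega^18*4 + omega^9*7 + omega
The leading term is omega^18*4, which has exponent 18.

18


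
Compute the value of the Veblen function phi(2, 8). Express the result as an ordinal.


phi(2, 8):
phi(2, beta) = zeta_beta (the beta-th zeta number, fixed point of epsilon).
phi(2, 8) = zeta_8

zeta_8


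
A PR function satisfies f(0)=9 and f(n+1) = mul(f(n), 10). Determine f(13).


f(0) = 9
f(1) = mul(f(0), 10) = mul(9, 10) = 90
f(2) = mul(f(1), 10) = mul(90, 10) = 900
f(3) = mul(f(2), 10) = mul(900, 10) = 9000
f(4) = mul(f(3), 10) = mul(9000, 10) = 90000
f(5) = mul(f(4), 10) = mul(90000, 10) = 900000
f(6) = mul(f(5), 10) = mul(900000, 10) = 9000000
f(7) = mul(f(6), 10) = mul(9000000, 10) = 90000000
f(8) = mul(f(7), 10) = mul(90000000, 10) = 900000000
f(9) = mul(f(8), 10) = mul(900000000, 10) = 9000000000
f(10) = mul(f(9), 10) = mul(9000000000, 10) = 90000000000
f(11) = mul(f(10), 10) = mul(90000000000, 10) = 900000000000
f(12) = mul(f(11), 10) = mul(900000000000, 10) = 9000000000000
f(13) = mul(f(12), 10) = mul(9000000000000, 10) = 90000000000000


90000000000000


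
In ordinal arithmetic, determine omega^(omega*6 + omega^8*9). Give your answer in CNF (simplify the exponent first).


omega^(omega*6 + omega^8*9):
In ordinal addition a term is absorbed by a following term of strictly larger exponent: 1 < 8, so omega*6 + omega^8*9 = omega^8*9.
omega raised to a CNF ordinal is a single CNF term: Result = omega^(omega^8*9)

omega^(omega^8*9)


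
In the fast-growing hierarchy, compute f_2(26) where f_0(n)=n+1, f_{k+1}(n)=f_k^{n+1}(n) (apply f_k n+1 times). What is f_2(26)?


f_2(26) = f_1^27(26)
f_1(m) = 2m + 1.
Iterating: f_1^k(n) = 2^k*(n+1) - 1.
f_2(26) = 2^27*(26+1) - 1 = 134217728*27 - 1 = 3623878655

3623878655


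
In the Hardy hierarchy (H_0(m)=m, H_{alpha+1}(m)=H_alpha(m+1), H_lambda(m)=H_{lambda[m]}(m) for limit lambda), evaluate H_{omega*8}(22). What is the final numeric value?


H_{omega*8}(22):
For the Hardy hierarchy, H_{omega*k}(n) = 2^k * n.
2^8 = 256.
256 * 22 = 5632

5632


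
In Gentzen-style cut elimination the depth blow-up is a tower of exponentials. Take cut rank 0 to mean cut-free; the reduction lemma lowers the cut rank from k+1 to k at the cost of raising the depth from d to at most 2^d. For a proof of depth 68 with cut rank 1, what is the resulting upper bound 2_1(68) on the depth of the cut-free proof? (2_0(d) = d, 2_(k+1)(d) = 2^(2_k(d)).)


Each rank reduction sends depth d to at most 2^d; cut rank r needs r reductions.
2_0(68) = 68
2_1(68) = 2^68 = 295147905179352825856
Cut-free depth bound = 295147905179352825856

295147905179352825856


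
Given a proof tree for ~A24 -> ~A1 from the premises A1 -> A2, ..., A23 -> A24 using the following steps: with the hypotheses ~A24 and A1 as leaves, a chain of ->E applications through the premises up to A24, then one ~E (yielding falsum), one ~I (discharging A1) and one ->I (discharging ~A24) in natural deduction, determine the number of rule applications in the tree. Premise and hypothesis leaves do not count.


From hypothesis A1, 23 ->E steps along the 23 premises yield A24.
~E with hypothesis ~A24 gives falsum (1 node); ~I discharging A1 gives ~A1 (1 node); ->I discharging ~A24 gives the goal (1 node).
Total = 23 + 3 = 26 inference nodes.

26


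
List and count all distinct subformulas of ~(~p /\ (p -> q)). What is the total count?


Formula: ~(~p /\ (p -> q))
Subformulas found:
  1. q
  2. p
  3. ~p
  4. (p -> q)
  5. (~p /\ (p -> q))
  6. ~(~p /\ (p -> q))
Total distinct subformulas = 6

6


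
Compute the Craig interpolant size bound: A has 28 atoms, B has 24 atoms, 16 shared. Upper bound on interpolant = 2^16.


Shared atoms = 16
Craig interpolant size bound = 2^16
= 65536

65536


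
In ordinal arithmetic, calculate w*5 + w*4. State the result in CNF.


Ordinal addition w*5 + w*4:
Both terms have the same exponent 1.
w^e*c + w^e*d = w^e*(c+d).
Result = w^1*(5+4) = w*9

w*9


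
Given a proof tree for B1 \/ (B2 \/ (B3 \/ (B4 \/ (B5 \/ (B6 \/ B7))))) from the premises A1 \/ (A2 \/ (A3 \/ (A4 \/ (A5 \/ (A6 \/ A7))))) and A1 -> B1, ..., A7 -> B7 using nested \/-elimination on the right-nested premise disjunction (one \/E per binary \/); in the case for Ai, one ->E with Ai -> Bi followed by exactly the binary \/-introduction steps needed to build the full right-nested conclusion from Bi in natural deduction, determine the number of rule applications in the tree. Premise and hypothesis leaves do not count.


Constructive dilemma with 7 branches, all disjunctions right-nested:
- \/E: the premise has 6 binary \/, each eliminated once: 6 nodes.
- ->E: one per case (Ai with Ai -> Bi gives Bi): 7 nodes.
- \/I: in case i < n, Bi needs 1 step to form Bi \/ (B(i+1) \/ ...) and then i-1 steps to prepend B(i-1), ..., B1, i.e. i steps; in case i = n, B7 needs 6 prepend steps.
  \/I total = (1 + 2 + ... + 6) + 6 = 21 + 6 = 27 nodes.
Total = 6 + 7 + 27 = 40

40


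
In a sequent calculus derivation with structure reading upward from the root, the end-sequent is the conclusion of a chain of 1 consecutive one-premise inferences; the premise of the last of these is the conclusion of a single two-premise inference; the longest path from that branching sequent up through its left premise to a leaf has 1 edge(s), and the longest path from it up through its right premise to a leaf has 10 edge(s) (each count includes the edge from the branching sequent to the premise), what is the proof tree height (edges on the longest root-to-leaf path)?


Longest path through the left premise: 1 edges (measured from the branching sequent)
Longest path through the right premise: 10 edges
Height of the subtree rooted at the branching sequent: max(1, 10) = 10
The branching sequent sits 1 edges above the root (the chain of one-premise inferences), so height = 10 + 1 = 11

11


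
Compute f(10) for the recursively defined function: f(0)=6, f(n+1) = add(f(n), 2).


f(0) = 6
f(1) = add(f(0), 2) = add(6, 2) = 8
f(2) = add(f(1), 2) = add(8, 2) = 10
f(3) = add(f(2), 2) = add(10, 2) = 12
f(4) = add(f(3), 2) = add(12, 2) = 14
f(5) = add(f(4), 2) = add(14, 2) = 16
f(6) = add(f(5), 2) = add(16, 2) = 18
f(7) = add(f(6), 2) = add(18, 2) = 20
f(8) = add(f(7), 2) = add(20, 2) = 22
f(9) = add(f(8), 2) = add(22, 2) = 24
f(10) = add(f(9), 2) = add(24, 2) = 26


26


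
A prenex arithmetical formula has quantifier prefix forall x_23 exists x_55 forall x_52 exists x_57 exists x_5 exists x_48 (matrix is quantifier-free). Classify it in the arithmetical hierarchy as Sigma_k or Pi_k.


Leading quantifier is forall, so the class is Pi.
Number of quantifier blocks = alternations + 1 = 3 + 1 = 4.
Classification: Pi_4

Pi_4


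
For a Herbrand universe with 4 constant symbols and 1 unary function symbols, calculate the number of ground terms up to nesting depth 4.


Herbrand terms by depth:
Depth 0: 4 constants
Depth 1: 4 new terms (running total: 8)
Depth 2: 4 new terms (running total: 12)
Depth 3: 4 new terms (running total: 16)
Depth 4: 4 new terms (running total: 20)
Total distinct ground terms = 20

20


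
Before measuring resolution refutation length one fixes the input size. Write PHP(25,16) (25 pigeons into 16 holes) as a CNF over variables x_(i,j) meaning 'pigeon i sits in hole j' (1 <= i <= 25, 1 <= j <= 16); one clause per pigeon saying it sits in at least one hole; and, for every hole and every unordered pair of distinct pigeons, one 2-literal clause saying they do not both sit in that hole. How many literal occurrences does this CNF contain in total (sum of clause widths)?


PHP(25,16): 25 pigeons, 16 holes, 25*16 = 400 variables.
- pigeon clauses: one per pigeon -> 25 clauses of width 16 -> 400 literals
- hole clauses: 16 holes * C(25,2) = 16 * 300 -> 4800 clauses of width 2 -> 9600 literals
Total literal occurrences = 400 + 9600 = 10000

10000


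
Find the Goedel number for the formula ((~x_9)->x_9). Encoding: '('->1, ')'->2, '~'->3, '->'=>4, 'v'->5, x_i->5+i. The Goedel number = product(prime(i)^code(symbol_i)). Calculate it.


Formula: ((~x_9)->x_9)
Symbol codes: [1, 1, 3, 14, 2, 4, 14, 2]
Primes: [2, 3, 5, 7, 11, 13, 17, 19]
p_1^1 = 2^1 = 2
p_2^1 = 3^1 = 3
p_3^3 = 5^3 = 125
p_4^14 = 7^14 = 678223072849
p_5^2 = 11^2 = 121
p_6^4 = 13^4 = 28561
p_7^14 = 17^14 = 168377826559400929
p_8^2 = 19^2 = 361
Product = 106852504094843849998767832701168358920750

106852504094843849998767832701168358920750


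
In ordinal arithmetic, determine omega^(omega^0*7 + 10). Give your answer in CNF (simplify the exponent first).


omega^(omega^0*7 + 10):
omega^0 = 1, so the exponent is 7 + 10 = 17 (finite ordinal addition).
Result = omega^17, already a single CNF term.

omega^17


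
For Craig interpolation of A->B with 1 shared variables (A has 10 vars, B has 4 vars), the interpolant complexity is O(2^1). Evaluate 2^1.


Shared atoms = 1
Craig interpolant size bound = 2^1
= 2

2


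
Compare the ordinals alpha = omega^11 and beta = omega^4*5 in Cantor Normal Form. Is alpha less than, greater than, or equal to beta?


Compare term by term from highest exponent:
alpha = omega^11
beta = omega^4*5
Term 1: alpha has omega^11*1, beta has omega^4*5
Result: alpha > beta

alpha > beta


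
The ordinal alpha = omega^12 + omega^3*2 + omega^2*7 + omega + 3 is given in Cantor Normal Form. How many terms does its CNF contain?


CNF: omega^12 + omega^3*2 + omega^2*7 + omega + 3
Count the summands separated by '+':
  term 1: omega^12
  term 2: omega^3*2
  term 3: omega^2*7
  term 4: omega
  term 5: 3
Total terms = 5

5


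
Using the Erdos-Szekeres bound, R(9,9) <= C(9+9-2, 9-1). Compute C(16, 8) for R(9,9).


R(9,9) <= C(9+9-2, 9-1) = C(16, 8)
C(16, 8) = 16! / (8! * 8!)
= 12870

12870


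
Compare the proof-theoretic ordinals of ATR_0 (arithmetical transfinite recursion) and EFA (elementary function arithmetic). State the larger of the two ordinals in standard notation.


Proof-theoretic ordinal of ATR_0 (arithmetical transfinite recursion): Gamma_0
Proof-theoretic ordinal of EFA (elementary function arithmetic): omega^3
Comparing: omega^3 < Gamma_0.
The larger ordinal is Gamma_0 (from ATR_0 (arithmetical transfinite recursion)).

Gamma_0


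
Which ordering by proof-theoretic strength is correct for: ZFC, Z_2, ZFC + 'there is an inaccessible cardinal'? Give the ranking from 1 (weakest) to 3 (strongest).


Ordering by consistency strength:
1. Z_2
2. ZFC
3. ZFC + 'there is an inaccessible cardinal'


ZFC=2, Z_2=1, ZFC + 'there is an inaccessible cardinal'=3


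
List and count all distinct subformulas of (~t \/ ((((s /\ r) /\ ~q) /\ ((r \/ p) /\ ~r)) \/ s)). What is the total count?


Formula: (~t \/ ((((s /\ r) /\ ~q) /\ ((r \/ p) /\ ~r)) \/ s))
Subformulas found:
  1. q
  2. s
  3. r
  4. t
  5. p
  6. ~t
  7. ~q
  8. ~r
  9. (s /\ r)
  10. (r \/ p)
  11. ((r \/ p) /\ ~r)
  12. ((s /\ r) /\ ~q)
  13. (((s /\ r) /\ ~q) /\ ((r \/ p) /\ ~r))
  14. ((((s /\ r) /\ ~q) /\ ((r \/ p) /\ ~r)) \/ s)
  15. (~t \/ ((((s /\ r) /\ ~q) /\ ((r \/ p) /\ ~r)) \/ s))
Total distinct subformulas = 15

15


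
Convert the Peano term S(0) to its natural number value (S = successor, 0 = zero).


Counting successors applied to 0:
1 applications of S to 0 = 1

1


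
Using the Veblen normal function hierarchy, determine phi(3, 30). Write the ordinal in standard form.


phi(3, 30):
phi(3, beta) = eta_beta (the beta-th eta number, fixed point of zeta).
phi(3, 30) = eta_30

eta_30


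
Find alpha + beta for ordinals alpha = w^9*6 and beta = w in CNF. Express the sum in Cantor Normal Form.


Ordinal addition w^9*6 + w:
Leading exponent of alpha (9) > leading exponent of beta (1).
Since alpha's term has higher exponent than beta's leading term,
the sum is simply alpha followed by beta.
Result = w^9*6 + w

w^9*6 + w


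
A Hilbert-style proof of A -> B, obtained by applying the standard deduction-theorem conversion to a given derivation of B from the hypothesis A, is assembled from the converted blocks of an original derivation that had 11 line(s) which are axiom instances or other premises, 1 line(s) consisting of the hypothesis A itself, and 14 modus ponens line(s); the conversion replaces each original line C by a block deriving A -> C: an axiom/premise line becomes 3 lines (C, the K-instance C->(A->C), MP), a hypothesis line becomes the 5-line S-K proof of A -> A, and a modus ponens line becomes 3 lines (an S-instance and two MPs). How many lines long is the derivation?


Deduction-theorem conversion, block by block:
- 11 axiom/premise lines -> 3 lines each = 33
- 1 hypothesis lines -> 5 lines each (identity proof A->A) = 5
- 14 MP lines -> 3 lines each (S-instance, MP, MP) = 42
Total = 33 + 5 + 42 = 80 lines.

80


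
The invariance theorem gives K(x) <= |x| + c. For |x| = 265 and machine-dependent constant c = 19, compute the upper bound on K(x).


K(x) <= |x| + c = 265 + 19 = 284

284


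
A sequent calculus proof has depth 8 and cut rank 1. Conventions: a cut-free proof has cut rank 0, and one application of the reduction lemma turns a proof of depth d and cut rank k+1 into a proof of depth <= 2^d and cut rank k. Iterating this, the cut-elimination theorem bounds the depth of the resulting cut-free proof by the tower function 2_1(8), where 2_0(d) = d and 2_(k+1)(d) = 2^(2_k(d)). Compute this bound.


Each rank reduction sends depth d to at most 2^d; cut rank r needs r reductions.
2_0(8) = 8
2_1(8) = 2^8 = 256
Cut-free depth bound = 256

256


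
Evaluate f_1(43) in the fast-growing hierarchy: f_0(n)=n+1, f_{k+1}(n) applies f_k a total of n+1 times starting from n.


f_1(43) = f_0^44(43)
f_0 adds 1 each time, applied 44 times.
f_1(43) = 43 + 44 = 87

87


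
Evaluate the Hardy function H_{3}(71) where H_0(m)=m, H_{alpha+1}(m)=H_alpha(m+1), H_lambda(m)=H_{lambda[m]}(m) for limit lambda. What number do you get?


H_3(71):
For finite ordinals k, H_k(n) = n + k (each successor step adds 1).
H_3(71) = 71 + 3 = 74

74


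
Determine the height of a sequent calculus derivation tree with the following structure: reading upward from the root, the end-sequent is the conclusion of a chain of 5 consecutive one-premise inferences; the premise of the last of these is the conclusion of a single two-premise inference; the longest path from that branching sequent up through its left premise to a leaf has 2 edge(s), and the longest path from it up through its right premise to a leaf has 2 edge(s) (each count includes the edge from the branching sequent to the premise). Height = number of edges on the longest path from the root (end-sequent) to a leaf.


Longest path through the left premise: 2 edges (measured from the branching sequent)
Longest path through the right premise: 2 edges
Height of the subtree rooted at the branching sequent: max(2, 2) = 2
The branching sequent sits 5 edges above the root (the chain of one-premise inferences), so height = 2 + 5 = 7

7


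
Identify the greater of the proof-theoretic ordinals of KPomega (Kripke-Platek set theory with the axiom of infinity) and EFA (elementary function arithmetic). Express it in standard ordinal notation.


Proof-theoretic ordinal of KPomega (Kripke-Platek set theory with the axiom of infinity): psi_0(epsilon_{Omega+1})
Proof-theoretic ordinal of EFA (elementary function arithmetic): omega^3
Comparing: omega^3 < psi_0(epsilon_{Omega+1}).
The larger ordinal is psi_0(epsilon_{Omega+1}) (from KPomega (Kripke-Platek set theory with the axiom of infinity)).

psi_0(epsilon_{Omega+1})
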